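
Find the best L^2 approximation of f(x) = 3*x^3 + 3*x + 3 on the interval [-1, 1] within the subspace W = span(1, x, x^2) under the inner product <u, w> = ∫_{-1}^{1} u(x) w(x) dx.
g(x) = 24*x/5 + 3

The best approximation g ∈ W is the orthogonal projection of f onto W. Writing g = a_0 + a_1 x + a_2 x^2, the coefficients solve the normal equations G · a = b where
  G_{ij} = <φ_i, φ_j> and b_i = <f, φ_i>, with φ_0 = 1, φ_1 = x, φ_2 = x^2.
G =
  [2, 0, 2/3]
  [0, 2/3, 0]
  [2/3, 0, 2/5],
b = (6, 16/5, 2).
Solving gives a_0 = 3, a_1 = 24/5, a_2 = 0, so
  g(x) = 24*x/5 + 3.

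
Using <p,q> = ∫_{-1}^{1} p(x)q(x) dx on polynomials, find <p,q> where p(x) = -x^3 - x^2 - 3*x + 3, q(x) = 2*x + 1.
<p,q> = 8/15

Expand the product: p(x)·q(x) = -2*x^4 - 3*x^3 - 7*x^2 + 3*x + 3.
∫_{-1}^{1} of each monomial x^k gives [2/(k+1) if k even, 0 if k odd]. Integrating term-by-term (or equivalently evaluating the antiderivative F(x) = -2*x^5/5 - 3*x^4/4 - 7*x^3/3 + 3*x^2/2 + 3*x at the endpoints):
  F(1) − F(−1) = 61/60 − (29/60) = 8/15.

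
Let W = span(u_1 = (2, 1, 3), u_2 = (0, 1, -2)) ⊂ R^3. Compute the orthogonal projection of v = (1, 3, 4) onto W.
proj_W(v) = (8/3, 5/3, 10/3)

Set up U = [u_1 | ... | u_2] ∈ R^(3×2). The projector onto W = col(U) is P = U (U^T U)^(-1) U^T.
Compute U^T U =
  [14, -5]
  [-5, 5],
and U^T v = (17, -5).
Solve U^T U · c = U^T v for the coefficients: c = (4/3, 1/3). The projection is proj_W(v) = U c.
Check: (v - proj_W(v)) · u_1 = 0  (should be 0).
Check: (v - proj_W(v)) · u_2 = 0  (should be 0).
Result: proj_W(v) = (8/3, 5/3, 10/3).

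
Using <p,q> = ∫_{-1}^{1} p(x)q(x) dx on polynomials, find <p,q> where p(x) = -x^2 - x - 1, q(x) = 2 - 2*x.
<p,q> = -4

Expand the product: p(x)·q(x) = 2*x^3 - 2.
∫_{-1}^{1} of each monomial x^k gives [2/(k+1) if k even, 0 if k odd]. Integrating term-by-term (or equivalently evaluating the antiderivative F(x) = x^4/2 - 2*x at the endpoints):
  F(1) − F(−1) = -3/2 − (5/2) = -4.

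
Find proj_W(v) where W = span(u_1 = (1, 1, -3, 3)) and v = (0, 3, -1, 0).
proj_W(v) = (3/10, 3/10, -9/10, 9/10)

Set up U = [u_1 | ... | u_1] ∈ R^(4×1). The projector onto W = col(U) is P = U (U^T U)^(-1) U^T.
Compute U^T U =
  [20],
and U^T v = (6).
Solve U^T U · c = U^T v for the coefficients: c = (3/10). The projection is proj_W(v) = U c.
Check: (v - proj_W(v)) · u_1 = 0  (should be 0).
Result: proj_W(v) = (3/10, 3/10, -9/10, 9/10).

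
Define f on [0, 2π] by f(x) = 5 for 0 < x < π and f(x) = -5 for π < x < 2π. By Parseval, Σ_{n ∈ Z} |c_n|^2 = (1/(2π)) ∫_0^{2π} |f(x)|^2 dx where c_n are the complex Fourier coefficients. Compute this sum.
Σ |c_n|^2 = 25

Parseval equates the L^2 energy of f (normalised by 1/(2π)) with the ℓ^2 sum of its Fourier coefficients: (1/(2π)) ∫_0^{2π} |f|^2 = Σ |c_n|^2.
Compute the left side: (1/(2π)) [∫_0^π 5^2 dx + ∫_π^{2π} (-5)^2 dx] = (1/(2π)) · (25π + 25π) = (25 + 25)/2 = 25.
So Σ_{n ∈ Z} |c_n|^2 = 25.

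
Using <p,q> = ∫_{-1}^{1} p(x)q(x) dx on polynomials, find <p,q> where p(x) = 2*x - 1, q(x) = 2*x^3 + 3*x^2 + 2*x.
<p,q> = 34/15

Expand the product: p(x)·q(x) = 4*x^4 + 4*x^3 + x^2 - 2*x.
∫_{-1}^{1} of each monomial x^k gives [2/(k+1) if k even, 0 if k odd]. Integrating term-by-term (or equivalently evaluating the antiderivative F(x) = 4*x^5/5 + x^4 + x^3/3 - x^2 at the endpoints):
  F(1) − F(−1) = 17/15 − (-17/15) = 34/15.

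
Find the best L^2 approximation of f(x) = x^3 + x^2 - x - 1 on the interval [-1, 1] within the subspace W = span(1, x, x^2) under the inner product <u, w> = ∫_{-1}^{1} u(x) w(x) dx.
g(x) = x^2 - 2*x/5 - 1

The best approximation g ∈ W is the orthogonal projection of f onto W. Writing g = a_0 + a_1 x + a_2 x^2, the coefficients solve the normal equations G · a = b where
  G_{ij} = <φ_i, φ_j> and b_i = <f, φ_i>, with φ_0 = 1, φ_1 = x, φ_2 = x^2.
G =
  [2, 0, 2/3]
  [0, 2/3, 0]
  [2/3, 0, 2/5],
b = (-4/3, -4/15, -4/15).
Solving gives a_0 = -1, a_1 = -2/5, a_2 = 1, so
  g(x) = x^2 - 2*x/5 - 1.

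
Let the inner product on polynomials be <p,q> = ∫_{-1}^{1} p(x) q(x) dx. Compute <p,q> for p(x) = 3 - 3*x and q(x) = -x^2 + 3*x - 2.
<p,q> = -20

Expand the product: p(x)·q(x) = 3*x^3 - 12*x^2 + 15*x - 6.
∫_{-1}^{1} of each monomial x^k gives [2/(k+1) if k even, 0 if k odd]. Integrating term-by-term (or equivalently evaluating the antiderivative F(x) = 3*x^4/4 - 4*x^3 + 15*x^2/2 - 6*x at the endpoints):
  F(1) − F(−1) = -7/4 − (73/4) = -20.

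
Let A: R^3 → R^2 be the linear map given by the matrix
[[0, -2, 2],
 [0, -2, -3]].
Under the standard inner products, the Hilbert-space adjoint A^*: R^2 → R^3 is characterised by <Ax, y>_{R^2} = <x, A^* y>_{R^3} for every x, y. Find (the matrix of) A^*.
A^* = A^T =
[[0, 0],
 [-2, -2],
 [2, -3]]

For real matrices with standard dot products, the defining identity <Ax, y> = <x, A^* y> gives (Ax)^T y = x^T (A^*) y, i.e. x^T A^T y = x^T (A^*) y. Since this holds for all x, y, we must have A^* = A^T. Therefore
A^* =
[[0, 0],
 [-2, -2],
 [2, -3]].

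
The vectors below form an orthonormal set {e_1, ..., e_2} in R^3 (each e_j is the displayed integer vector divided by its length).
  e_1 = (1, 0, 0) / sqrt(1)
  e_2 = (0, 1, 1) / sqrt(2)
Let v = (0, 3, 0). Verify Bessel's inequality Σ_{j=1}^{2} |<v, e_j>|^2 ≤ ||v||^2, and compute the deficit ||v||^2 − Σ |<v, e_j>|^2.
Σ |<v, e_j>|^2 = 9/2; ||v||^2 = 9; deficit = 9/2

Write each e_j = u_j / sqrt(<u_j, u_j>) where u_j is the displayed integer vector. Then <v, e_j> = <v, u_j> / sqrt(<u_j, u_j>), so |<v, e_j>|^2 = <v, u_j>^2 / <u_j, u_j>.
Coefficients: <v, e_1> = 0/sqrt(1), <v, e_2> = 3/sqrt(2).
Square and sum: Σ |<v, e_j>|^2 = 9/2.
Compute ||v||^2 = v·v = 9.
Deficit = 9 − 9/2 = 9/2 ≥ 0, confirming Bessel's inequality. (The deficit equals ||v − Σ <v,e_j> e_j||^2, the squared distance from v to span{e_j}.)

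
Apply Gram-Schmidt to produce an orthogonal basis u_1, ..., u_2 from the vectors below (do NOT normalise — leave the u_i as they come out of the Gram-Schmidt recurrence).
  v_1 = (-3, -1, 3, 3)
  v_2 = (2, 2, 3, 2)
Orthogonal basis:
  u_1 = (-3, -1, 3, 3)
  u_2 = (11/4, 9/4, 9/4, 5/4)

Apply the Gram-Schmidt recurrence
  u_1 = v_1
  u_i = v_i − Σ_{j<i} ((v_i · u_j) / (u_j · u_j)) · u_j.

Step by step this gives:
  u_1 = (-3, -1, 3, 3)
  u_2 = (11/4, 9/4, 9/4, 5/4)

Orthogonality check:
  u_2 · u_1 = 0 (should be 0)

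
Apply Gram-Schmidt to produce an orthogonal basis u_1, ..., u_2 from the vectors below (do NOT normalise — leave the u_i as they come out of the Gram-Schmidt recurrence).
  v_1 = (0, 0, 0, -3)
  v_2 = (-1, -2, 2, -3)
Orthogonal basis:
  u_1 = (0, 0, 0, -3)
  u_2 = (-1, -2, 2, 0)

Apply the Gram-Schmidt recurrence
  u_1 = v_1
  u_i = v_i − Σ_{j<i} ((v_i · u_j) / (u_j · u_j)) · u_j.

Step by step this gives:
  u_1 = (0, 0, 0, -3)
  u_2 = (-1, -2, 2, 0)

Orthogonality check:
  u_2 · u_1 = 0 (should be 0)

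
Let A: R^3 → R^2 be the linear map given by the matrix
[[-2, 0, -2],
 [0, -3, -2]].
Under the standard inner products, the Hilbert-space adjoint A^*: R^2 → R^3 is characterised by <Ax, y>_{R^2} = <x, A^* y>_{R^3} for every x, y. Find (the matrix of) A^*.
A^* = A^T =
[[-2, 0],
 [0, -3],
 [-2, -2]]

For real matrices with standard dot products, the defining identity <Ax, y> = <x, A^* y> gives (Ax)^T y = x^T (A^*) y, i.e. x^T A^T y = x^T (A^*) y. Since this holds for all x, y, we must have A^* = A^T. Therefore
A^* =
[[-2, 0],
 [0, -3],
 [-2, -2]].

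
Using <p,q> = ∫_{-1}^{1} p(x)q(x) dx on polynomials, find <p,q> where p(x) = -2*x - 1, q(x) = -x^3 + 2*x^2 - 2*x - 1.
<p,q> = 62/15

Expand the product: p(x)·q(x) = 2*x^4 - 3*x^3 + 2*x^2 + 4*x + 1.
∫_{-1}^{1} of each monomial x^k gives [2/(k+1) if k even, 0 if k odd]. Integrating term-by-term (or equivalently evaluating the antiderivative F(x) = 2*x^5/5 - 3*x^4/4 + 2*x^3/3 + 2*x^2 + x at the endpoints):
  F(1) − F(−1) = 199/60 − (-49/60) = 62/15.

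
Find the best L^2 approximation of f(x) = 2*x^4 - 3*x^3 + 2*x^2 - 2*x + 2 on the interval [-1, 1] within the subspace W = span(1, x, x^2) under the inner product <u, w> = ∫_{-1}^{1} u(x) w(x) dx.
g(x) = 26*x^2/7 - 19*x/5 + 64/35

The best approximation g ∈ W is the orthogonal projection of f onto W. Writing g = a_0 + a_1 x + a_2 x^2, the coefficients solve the normal equations G · a = b where
  G_{ij} = <φ_i, φ_j> and b_i = <f, φ_i>, with φ_0 = 1, φ_1 = x, φ_2 = x^2.
G =
  [2, 0, 2/3]
  [0, 2/3, 0]
  [2/3, 0, 2/5],
b = (92/15, -38/15, 284/105).
Solving gives a_0 = 64/35, a_1 = -19/5, a_2 = 26/7, so
  g(x) = 26*x^2/7 - 19*x/5 + 64/35.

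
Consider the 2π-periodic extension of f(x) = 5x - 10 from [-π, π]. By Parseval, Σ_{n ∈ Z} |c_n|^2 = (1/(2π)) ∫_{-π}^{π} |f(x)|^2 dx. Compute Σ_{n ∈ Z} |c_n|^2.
Σ |c_n|^2 = 25π^2/3 + 100

Expand and integrate term by term over [-π, π]:
  ∫ (5x)^2 dx = 25·(2π^3/3); ∫ 2·5·(-10)·x dx = 0 (odd integrand); ∫ (-10)^2 dx = 100·2π.
So (1/(2π)) ∫_{-π}^{π} (5x - 10)^2 dx = 25π^2/3 + 100 = 25π^2/3 + 100.
Parseval ⇒ Σ |c_n|^2 = 25π^2/3 + 100.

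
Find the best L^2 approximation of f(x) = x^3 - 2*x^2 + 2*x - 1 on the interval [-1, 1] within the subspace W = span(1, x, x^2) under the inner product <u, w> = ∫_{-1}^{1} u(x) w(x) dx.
g(x) = -2*x^2 + 13*x/5 - 1

The best approximation g ∈ W is the orthogonal projection of f onto W. Writing g = a_0 + a_1 x + a_2 x^2, the coefficients solve the normal equations G · a = b where
  G_{ij} = <φ_i, φ_j> and b_i = <f, φ_i>, with φ_0 = 1, φ_1 = x, φ_2 = x^2.
G =
  [2, 0, 2/3]
  [0, 2/3, 0]
  [2/3, 0, 2/5],
b = (-10/3, 26/15, -22/15).
Solving gives a_0 = -1, a_1 = 13/5, a_2 = -2, so
  g(x) = -2*x^2 + 13*x/5 - 1.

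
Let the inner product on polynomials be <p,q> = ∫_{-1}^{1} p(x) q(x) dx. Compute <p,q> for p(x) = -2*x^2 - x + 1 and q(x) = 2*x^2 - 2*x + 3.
<p,q> = 46/15

Expand the product: p(x)·q(x) = -4*x^4 + 2*x^3 - 2*x^2 - 5*x + 3.
∫_{-1}^{1} of each monomial x^k gives [2/(k+1) if k even, 0 if k odd]. Integrating term-by-term (or equivalently evaluating the antiderivative F(x) = -4*x^5/5 + x^4/2 - 2*x^3/3 - 5*x^2/2 + 3*x at the endpoints):
  F(1) − F(−1) = -7/15 − (-53/15) = 46/15.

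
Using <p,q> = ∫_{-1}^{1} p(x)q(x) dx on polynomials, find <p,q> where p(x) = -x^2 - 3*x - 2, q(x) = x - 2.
<p,q> = 22/3

Expand the product: p(x)·q(x) = -x^3 - x^2 + 4*x + 4.
∫_{-1}^{1} of each monomial x^k gives [2/(k+1) if k even, 0 if k odd]. Integrating term-by-term (or equivalently evaluating the antiderivative F(x) = -x^4/4 - x^3/3 + 2*x^2 + 4*x at the endpoints):
  F(1) − F(−1) = 65/12 − (-23/12) = 22/3.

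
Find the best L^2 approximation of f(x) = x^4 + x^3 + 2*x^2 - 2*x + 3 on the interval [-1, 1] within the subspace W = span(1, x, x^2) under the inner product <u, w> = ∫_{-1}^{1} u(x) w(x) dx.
g(x) = 20*x^2/7 - 7*x/5 + 102/35

The best approximation g ∈ W is the orthogonal projection of f onto W. Writing g = a_0 + a_1 x + a_2 x^2, the coefficients solve the normal equations G · a = b where
  G_{ij} = <φ_i, φ_j> and b_i = <f, φ_i>, with φ_0 = 1, φ_1 = x, φ_2 = x^2.
G =
  [2, 0, 2/3]
  [0, 2/3, 0]
  [2/3, 0, 2/5],
b = (116/15, -14/15, 108/35).
Solving gives a_0 = 102/35, a_1 = -7/5, a_2 = 20/7, so
  g(x) = 20*x^2/7 - 7*x/5 + 102/35.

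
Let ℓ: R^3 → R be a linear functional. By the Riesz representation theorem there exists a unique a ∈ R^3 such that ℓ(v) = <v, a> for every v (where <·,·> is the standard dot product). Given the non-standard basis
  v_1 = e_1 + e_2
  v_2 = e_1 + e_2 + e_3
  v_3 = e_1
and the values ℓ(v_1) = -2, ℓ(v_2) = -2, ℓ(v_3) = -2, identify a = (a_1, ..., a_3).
a = (-2, 0, 0)

Write a = (a_1, ..., a_3) in the standard basis. For each basis vector v_i, ℓ(v_i) = <v_i, a> is a linear equation in the a_j's. Collect the n equations into a matrix system V a = ℓ, where row i of V is v_i (expressed in the standard basis). Since V is invertible (lower-triangular with 1s on the diagonal, up to permutation), solve by back-substitution:
  V =
[[1, 1, 0],
 [1, 1, 1],
 [1, 0, 0]]
  V a = (-2, -2, -2)
Solving gives a = (-2, 0, 0).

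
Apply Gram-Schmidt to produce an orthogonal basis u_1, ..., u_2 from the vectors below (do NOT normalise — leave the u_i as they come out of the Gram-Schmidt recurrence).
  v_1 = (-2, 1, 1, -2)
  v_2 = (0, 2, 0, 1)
Orthogonal basis:
  u_1 = (-2, 1, 1, -2)
  u_2 = (0, 2, 0, 1)

Apply the Gram-Schmidt recurrence
  u_1 = v_1
  u_i = v_i − Σ_{j<i} ((v_i · u_j) / (u_j · u_j)) · u_j.

Step by step this gives:
  u_1 = (-2, 1, 1, -2)
  u_2 = (0, 2, 0, 1)

Orthogonality check:
  u_2 · u_1 = 0 (should be 0)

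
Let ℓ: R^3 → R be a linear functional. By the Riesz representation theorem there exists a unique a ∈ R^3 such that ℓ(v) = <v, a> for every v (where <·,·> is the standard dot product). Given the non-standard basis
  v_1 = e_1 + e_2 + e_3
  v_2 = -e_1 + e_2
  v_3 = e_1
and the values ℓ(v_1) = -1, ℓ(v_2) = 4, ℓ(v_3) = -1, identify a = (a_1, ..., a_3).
a = (-1, 3, -3)

Write a = (a_1, ..., a_3) in the standard basis. For each basis vector v_i, ℓ(v_i) = <v_i, a> is a linear equation in the a_j's. Collect the n equations into a matrix system V a = ℓ, where row i of V is v_i (expressed in the standard basis). Since V is invertible (lower-triangular with 1s on the diagonal, up to permutation), solve by back-substitution:
  V =
[[1, 1, 1],
 [-1, 1, 0],
 [1, 0, 0]]
  V a = (-1, 4, -1)
Solving gives a = (-1, 3, -3).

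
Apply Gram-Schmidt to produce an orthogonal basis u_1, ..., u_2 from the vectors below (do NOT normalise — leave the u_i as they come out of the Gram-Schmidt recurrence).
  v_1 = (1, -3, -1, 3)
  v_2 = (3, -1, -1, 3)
Orthogonal basis:
  u_1 = (1, -3, -1, 3)
  u_2 = (11/5, 7/5, -1/5, 3/5)

Apply the Gram-Schmidt recurrence
  u_1 = v_1
  u_i = v_i − Σ_{j<i} ((v_i · u_j) / (u_j · u_j)) · u_j.

Step by step this gives:
  u_1 = (1, -3, -1, 3)
  u_2 = (11/5, 7/5, -1/5, 3/5)

Orthogonality check:
  u_2 · u_1 = 0 (should be 0)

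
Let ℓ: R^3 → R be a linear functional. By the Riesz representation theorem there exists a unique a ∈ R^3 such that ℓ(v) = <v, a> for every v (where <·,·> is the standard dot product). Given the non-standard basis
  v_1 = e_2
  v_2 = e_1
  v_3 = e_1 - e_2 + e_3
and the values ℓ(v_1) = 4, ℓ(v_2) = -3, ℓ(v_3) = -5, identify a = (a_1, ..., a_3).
a = (-3, 4, 2)

Write a = (a_1, ..., a_3) in the standard basis. For each basis vector v_i, ℓ(v_i) = <v_i, a> is a linear equation in the a_j's. Collect the n equations into a matrix system V a = ℓ, where row i of V is v_i (expressed in the standard basis). Since V is invertible (lower-triangular with 1s on the diagonal, up to permutation), solve by back-substitution:
  V =
[[0, 1, 0],
 [1, 0, 0],
 [1, -1, 1]]
  V a = (4, -3, -5)
Solving gives a = (-3, 4, 2).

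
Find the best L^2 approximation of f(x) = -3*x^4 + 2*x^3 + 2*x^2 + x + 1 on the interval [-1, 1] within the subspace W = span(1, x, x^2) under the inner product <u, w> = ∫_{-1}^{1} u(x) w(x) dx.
g(x) = -4*x^2/7 + 11*x/5 + 44/35

The best approximation g ∈ W is the orthogonal projection of f onto W. Writing g = a_0 + a_1 x + a_2 x^2, the coefficients solve the normal equations G · a = b where
  G_{ij} = <φ_i, φ_j> and b_i = <f, φ_i>, with φ_0 = 1, φ_1 = x, φ_2 = x^2.
G =
  [2, 0, 2/3]
  [0, 2/3, 0]
  [2/3, 0, 2/5],
b = (32/15, 22/15, 64/105).
Solving gives a_0 = 44/35, a_1 = 11/5, a_2 = -4/7, so
  g(x) = -4*x^2/7 + 11*x/5 + 44/35.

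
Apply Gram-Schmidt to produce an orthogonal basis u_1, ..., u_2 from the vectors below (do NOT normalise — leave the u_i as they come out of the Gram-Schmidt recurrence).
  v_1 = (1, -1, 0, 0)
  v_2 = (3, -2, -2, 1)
Orthogonal basis:
  u_1 = (1, -1, 0, 0)
  u_2 = (1/2, 1/2, -2, 1)

Apply the Gram-Schmidt recurrence
  u_1 = v_1
  u_i = v_i − Σ_{j<i} ((v_i · u_j) / (u_j · u_j)) · u_j.

Step by step this gives:
  u_1 = (1, -1, 0, 0)
  u_2 = (1/2, 1/2, -2, 1)

Orthogonality check:
  u_2 · u_1 = 0 (should be 0)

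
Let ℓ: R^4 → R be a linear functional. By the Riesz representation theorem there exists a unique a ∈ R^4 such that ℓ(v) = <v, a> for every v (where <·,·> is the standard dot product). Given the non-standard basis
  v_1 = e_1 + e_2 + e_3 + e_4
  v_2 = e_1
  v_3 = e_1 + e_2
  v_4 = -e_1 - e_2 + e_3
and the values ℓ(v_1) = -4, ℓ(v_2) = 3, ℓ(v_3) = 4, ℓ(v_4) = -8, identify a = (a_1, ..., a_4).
a = (3, 1, -4, -4)

Write a = (a_1, ..., a_4) in the standard basis. For each basis vector v_i, ℓ(v_i) = <v_i, a> is a linear equation in the a_j's. Collect the n equations into a matrix system V a = ℓ, where row i of V is v_i (expressed in the standard basis). Since V is invertible (lower-triangular with 1s on the diagonal, up to permutation), solve by back-substitution:
  V =
[[1, 1, 1, 1],
 [1, 0, 0, 0],
 [1, 1, 0, 0],
 [-1, -1, 1, 0]]
  V a = (-4, 3, 4, -8)
Solving gives a = (3, 1, -4, -4).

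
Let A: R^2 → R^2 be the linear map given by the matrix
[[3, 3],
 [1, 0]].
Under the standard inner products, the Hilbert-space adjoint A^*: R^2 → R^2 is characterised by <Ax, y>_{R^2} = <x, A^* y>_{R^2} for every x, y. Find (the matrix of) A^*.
A^* = A^T =
[[3, 1],
 [3, 0]]

For real matrices with standard dot products, the defining identity <Ax, y> = <x, A^* y> gives (Ax)^T y = x^T (A^*) y, i.e. x^T A^T y = x^T (A^*) y. Since this holds for all x, y, we must have A^* = A^T. Therefore
A^* =
[[3, 1],
 [3, 0]].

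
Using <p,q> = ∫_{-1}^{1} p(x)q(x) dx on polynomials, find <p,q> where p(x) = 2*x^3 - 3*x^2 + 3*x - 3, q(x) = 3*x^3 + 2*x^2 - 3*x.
<p,q> = -332/35

Expand the product: p(x)·q(x) = 6*x^6 - 5*x^5 - 3*x^4 + 6*x^3 - 15*x^2 + 9*x.
∫_{-1}^{1} of each monomial x^k gives [2/(k+1) if k even, 0 if k odd]. Integrating term-by-term (or equivalently evaluating the antiderivative F(x) = 6*x^7/7 - 5*x^6/6 - 3*x^5/5 + 3*x^4/2 - 5*x^3 + 9*x^2/2 at the endpoints):
  F(1) − F(−1) = 89/210 − (2081/210) = -332/35.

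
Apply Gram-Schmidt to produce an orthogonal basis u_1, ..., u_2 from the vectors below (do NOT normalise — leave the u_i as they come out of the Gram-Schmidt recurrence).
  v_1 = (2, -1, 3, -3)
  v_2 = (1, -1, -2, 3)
Orthogonal basis:
  u_1 = (2, -1, 3, -3)
  u_2 = (47/23, -35/23, -10/23, 33/23)

Apply the Gram-Schmidt recurrence
  u_1 = v_1
  u_i = v_i − Σ_{j<i} ((v_i · u_j) / (u_j · u_j)) · u_j.

Step by step this gives:
  u_1 = (2, -1, 3, -3)
  u_2 = (47/23, -35/23, -10/23, 33/23)

Orthogonality check:
  u_2 · u_1 = 0 (should be 0)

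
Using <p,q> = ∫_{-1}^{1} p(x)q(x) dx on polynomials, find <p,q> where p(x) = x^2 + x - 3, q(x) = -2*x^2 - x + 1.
<p,q> = -14/5

Expand the product: p(x)·q(x) = -2*x^4 - 3*x^3 + 6*x^2 + 4*x - 3.
∫_{-1}^{1} of each monomial x^k gives [2/(k+1) if k even, 0 if k odd]. Integrating term-by-term (or equivalently evaluating the antiderivative F(x) = -2*x^5/5 - 3*x^4/4 + 2*x^3 + 2*x^2 - 3*x at the endpoints):
  F(1) − F(−1) = -3/20 − (53/20) = -14/5.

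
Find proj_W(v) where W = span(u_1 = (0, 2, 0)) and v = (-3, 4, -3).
proj_W(v) = (0, 4, 0)

Set up U = [u_1 | ... | u_1] ∈ R^(3×1). The projector onto W = col(U) is P = U (U^T U)^(-1) U^T.
Compute U^T U =
  [4],
and U^T v = (8).
Solve U^T U · c = U^T v for the coefficients: c = (2). The projection is proj_W(v) = U c.
Check: (v - proj_W(v)) · u_1 = 0  (should be 0).
Result: proj_W(v) = (0, 4, 0).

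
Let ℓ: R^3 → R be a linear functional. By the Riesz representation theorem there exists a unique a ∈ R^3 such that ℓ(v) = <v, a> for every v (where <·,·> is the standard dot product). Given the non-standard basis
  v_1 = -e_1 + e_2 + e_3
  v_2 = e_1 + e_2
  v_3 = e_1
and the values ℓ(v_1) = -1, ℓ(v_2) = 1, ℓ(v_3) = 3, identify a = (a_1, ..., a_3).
a = (3, -2, 4)

Write a = (a_1, ..., a_3) in the standard basis. For each basis vector v_i, ℓ(v_i) = <v_i, a> is a linear equation in the a_j's. Collect the n equations into a matrix system V a = ℓ, where row i of V is v_i (expressed in the standard basis). Since V is invertible (lower-triangular with 1s on the diagonal, up to permutation), solve by back-substitution:
  V =
[[-1, 1, 1],
 [1, 1, 0],
 [1, 0, 0]]
  V a = (-1, 1, 3)
Solving gives a = (3, -2, 4).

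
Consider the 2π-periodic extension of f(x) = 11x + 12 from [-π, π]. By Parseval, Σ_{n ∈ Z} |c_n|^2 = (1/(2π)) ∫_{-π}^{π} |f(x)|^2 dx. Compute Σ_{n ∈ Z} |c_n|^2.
Σ |c_n|^2 = 121π^2/3 + 144

Expand and integrate term by term over [-π, π]:
  ∫ (11x)^2 dx = 121·(2π^3/3); ∫ 2·11·(12)·x dx = 0 (odd integrand); ∫ 12^2 dx = 144·2π.
So (1/(2π)) ∫_{-π}^{π} (11x + 12)^2 dx = 121π^2/3 + 144 = 121π^2/3 + 144.
Parseval ⇒ Σ |c_n|^2 = 121π^2/3 + 144.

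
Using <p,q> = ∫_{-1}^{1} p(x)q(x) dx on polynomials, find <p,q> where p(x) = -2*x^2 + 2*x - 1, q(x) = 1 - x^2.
<p,q> = -28/15

Expand the product: p(x)·q(x) = 2*x^4 - 2*x^3 - x^2 + 2*x - 1.
∫_{-1}^{1} of each monomial x^k gives [2/(k+1) if k even, 0 if k odd]. Integrating term-by-term (or equivalently evaluating the antiderivative F(x) = 2*x^5/5 - x^4/2 - x^3/3 + x^2 - x at the endpoints):
  F(1) − F(−1) = -13/30 − (43/30) = -28/15.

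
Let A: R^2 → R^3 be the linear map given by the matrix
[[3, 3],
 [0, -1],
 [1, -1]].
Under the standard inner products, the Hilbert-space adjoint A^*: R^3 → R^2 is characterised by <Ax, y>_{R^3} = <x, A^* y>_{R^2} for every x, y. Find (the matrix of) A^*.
A^* = A^T =
[[3, 0, 1],
 [3, -1, -1]]

For real matrices with standard dot products, the defining identity <Ax, y> = <x, A^* y> gives (Ax)^T y = x^T (A^*) y, i.e. x^T A^T y = x^T (A^*) y. Since this holds for all x, y, we must have A^* = A^T. Therefore
A^* =
[[3, 0, 1],
 [3, -1, -1]].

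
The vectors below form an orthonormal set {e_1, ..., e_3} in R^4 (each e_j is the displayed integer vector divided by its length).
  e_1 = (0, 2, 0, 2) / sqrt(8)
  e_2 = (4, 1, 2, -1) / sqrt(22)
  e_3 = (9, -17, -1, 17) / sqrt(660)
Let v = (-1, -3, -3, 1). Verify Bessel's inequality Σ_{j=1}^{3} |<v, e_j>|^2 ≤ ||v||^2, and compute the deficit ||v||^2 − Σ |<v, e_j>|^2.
Σ |<v, e_j>|^2 = 251/15; ||v||^2 = 20; deficit = 49/15

Write each e_j = u_j / sqrt(<u_j, u_j>) where u_j is the displayed integer vector. Then <v, e_j> = <v, u_j> / sqrt(<u_j, u_j>), so |<v, e_j>|^2 = <v, u_j>^2 / <u_j, u_j>.
Coefficients: <v, e_1> = -4/sqrt(8), <v, e_2> = -14/sqrt(22), <v, e_3> = 62/sqrt(660).
Square and sum: Σ |<v, e_j>|^2 = 251/15.
Compute ||v||^2 = v·v = 20.
Deficit = 20 − 251/15 = 49/15 ≥ 0, confirming Bessel's inequality. (The deficit equals ||v − Σ <v,e_j> e_j||^2, the squared distance from v to span{e_j}.)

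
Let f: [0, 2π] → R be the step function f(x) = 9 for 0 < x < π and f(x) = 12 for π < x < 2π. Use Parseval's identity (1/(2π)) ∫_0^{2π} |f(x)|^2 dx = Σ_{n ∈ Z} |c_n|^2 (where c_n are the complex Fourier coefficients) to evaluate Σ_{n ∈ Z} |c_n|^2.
Σ |c_n|^2 = 225/2

Parseval equates the L^2 energy of f (normalised by 1/(2π)) with the ℓ^2 sum of its Fourier coefficients: (1/(2π)) ∫_0^{2π} |f|^2 = Σ |c_n|^2.
Compute the left side: (1/(2π)) [∫_0^π 9^2 dx + ∫_π^{2π} 12^2 dx] = (1/(2π)) · (81π + 144π) = (81 + 144)/2 = 225/2.
So Σ_{n ∈ Z} |c_n|^2 = 225/2.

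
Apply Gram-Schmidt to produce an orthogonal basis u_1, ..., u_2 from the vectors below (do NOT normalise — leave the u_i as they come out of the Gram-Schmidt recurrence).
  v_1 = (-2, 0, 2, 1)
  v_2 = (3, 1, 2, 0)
Orthogonal basis:
  u_1 = (-2, 0, 2, 1)
  u_2 = (23/9, 1, 22/9, 2/9)

Apply the Gram-Schmidt recurrence
  u_1 = v_1
  u_i = v_i − Σ_{j<i} ((v_i · u_j) / (u_j · u_j)) · u_j.

Step by step this gives:
  u_1 = (-2, 0, 2, 1)
  u_2 = (23/9, 1, 22/9, 2/9)

Orthogonality check:
  u_2 · u_1 = 0 (should be 0)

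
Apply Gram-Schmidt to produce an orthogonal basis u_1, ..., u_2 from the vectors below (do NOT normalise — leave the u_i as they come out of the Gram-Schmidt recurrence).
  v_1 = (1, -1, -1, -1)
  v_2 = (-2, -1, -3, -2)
Orthogonal basis:
  u_1 = (1, -1, -1, -1)
  u_2 = (-3, 0, -2, -1)

Apply the Gram-Schmidt recurrence
  u_1 = v_1
  u_i = v_i − Σ_{j<i} ((v_i · u_j) / (u_j · u_j)) · u_j.

Step by step this gives:
  u_1 = (1, -1, -1, -1)
  u_2 = (-3, 0, -2, -1)

Orthogonality check:
  u_2 · u_1 = 0 (should be 0)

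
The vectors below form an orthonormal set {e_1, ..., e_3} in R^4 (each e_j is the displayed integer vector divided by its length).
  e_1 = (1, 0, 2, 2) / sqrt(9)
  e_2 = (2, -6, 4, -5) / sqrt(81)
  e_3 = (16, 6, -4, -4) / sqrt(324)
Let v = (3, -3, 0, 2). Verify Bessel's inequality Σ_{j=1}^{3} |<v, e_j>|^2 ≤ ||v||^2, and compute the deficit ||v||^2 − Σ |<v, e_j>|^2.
Σ |<v, e_j>|^2 = 758/81; ||v||^2 = 22; deficit = 1024/81

Write each e_j = u_j / sqrt(<u_j, u_j>) where u_j is the displayed integer vector. Then <v, e_j> = <v, u_j> / sqrt(<u_j, u_j>), so |<v, e_j>|^2 = <v, u_j>^2 / <u_j, u_j>.
Coefficients: <v, e_1> = 7/sqrt(9), <v, e_2> = 14/sqrt(81), <v, e_3> = 22/sqrt(324).
Square and sum: Σ |<v, e_j>|^2 = 758/81.
Compute ||v||^2 = v·v = 22.
Deficit = 22 − 758/81 = 1024/81 ≥ 0, confirming Bessel's inequality. (The deficit equals ||v − Σ <v,e_j> e_j||^2, the squared distance from v to span{e_j}.)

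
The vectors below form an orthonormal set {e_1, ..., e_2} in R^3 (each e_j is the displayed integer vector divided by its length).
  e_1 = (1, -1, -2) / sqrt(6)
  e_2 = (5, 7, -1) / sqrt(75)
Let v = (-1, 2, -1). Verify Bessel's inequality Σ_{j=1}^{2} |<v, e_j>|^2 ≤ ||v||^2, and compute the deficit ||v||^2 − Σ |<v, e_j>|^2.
Σ |<v, e_j>|^2 = 3/2; ||v||^2 = 6; deficit = 9/2

Write each e_j = u_j / sqrt(<u_j, u_j>) where u_j is the displayed integer vector. Then <v, e_j> = <v, u_j> / sqrt(<u_j, u_j>), so |<v, e_j>|^2 = <v, u_j>^2 / <u_j, u_j>.
Coefficients: <v, e_1> = -1/sqrt(6), <v, e_2> = 10/sqrt(75).
Square and sum: Σ |<v, e_j>|^2 = 3/2.
Compute ||v||^2 = v·v = 6.
Deficit = 6 − 3/2 = 9/2 ≥ 0, confirming Bessel's inequality. (The deficit equals ||v − Σ <v,e_j> e_j||^2, the squared distance from v to span{e_j}.)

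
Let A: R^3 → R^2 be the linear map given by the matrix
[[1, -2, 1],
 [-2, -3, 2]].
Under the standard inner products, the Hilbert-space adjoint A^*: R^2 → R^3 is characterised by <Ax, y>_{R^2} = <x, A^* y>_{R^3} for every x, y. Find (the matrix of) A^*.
A^* = A^T =
[[1, -2],
 [-2, -3],
 [1, 2]]

For real matrices with standard dot products, the defining identity <Ax, y> = <x, A^* y> gives (Ax)^T y = x^T (A^*) y, i.e. x^T A^T y = x^T (A^*) y. Since this holds for all x, y, we must have A^* = A^T. Therefore
A^* =
[[1, -2],
 [-2, -3],
 [1, 2]].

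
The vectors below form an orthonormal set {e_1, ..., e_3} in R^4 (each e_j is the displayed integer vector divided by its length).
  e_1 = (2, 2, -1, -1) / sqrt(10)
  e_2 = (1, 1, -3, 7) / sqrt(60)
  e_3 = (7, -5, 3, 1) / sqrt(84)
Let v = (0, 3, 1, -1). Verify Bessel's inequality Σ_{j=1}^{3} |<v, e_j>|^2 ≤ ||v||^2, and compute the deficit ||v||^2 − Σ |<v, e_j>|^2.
Σ |<v, e_j>|^2 = 45/7; ||v||^2 = 11; deficit = 32/7

Write each e_j = u_j / sqrt(<u_j, u_j>) where u_j is the displayed integer vector. Then <v, e_j> = <v, u_j> / sqrt(<u_j, u_j>), so |<v, e_j>|^2 = <v, u_j>^2 / <u_j, u_j>.
Coefficients: <v, e_1> = 6/sqrt(10), <v, e_2> = -7/sqrt(60), <v, e_3> = -13/sqrt(84).
Square and sum: Σ |<v, e_j>|^2 = 45/7.
Compute ||v||^2 = v·v = 11.
Deficit = 11 − 45/7 = 32/7 ≥ 0, confirming Bessel's inequality. (The deficit equals ||v − Σ <v,e_j> e_j||^2, the squared distance from v to span{e_j}.)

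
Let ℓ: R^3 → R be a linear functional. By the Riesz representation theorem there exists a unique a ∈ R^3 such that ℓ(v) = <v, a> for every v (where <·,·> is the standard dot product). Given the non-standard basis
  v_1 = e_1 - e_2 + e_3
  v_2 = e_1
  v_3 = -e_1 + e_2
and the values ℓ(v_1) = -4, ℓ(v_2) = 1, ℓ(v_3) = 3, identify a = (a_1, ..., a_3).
a = (1, 4, -1)

Write a = (a_1, ..., a_3) in the standard basis. For each basis vector v_i, ℓ(v_i) = <v_i, a> is a linear equation in the a_j's. Collect the n equations into a matrix system V a = ℓ, where row i of V is v_i (expressed in the standard basis). Since V is invertible (lower-triangular with 1s on the diagonal, up to permutation), solve by back-substitution:
  V =
[[1, -1, 1],
 [1, 0, 0],
 [-1, 1, 0]]
  V a = (-4, 1, 3)
Solving gives a = (1, 4, -1).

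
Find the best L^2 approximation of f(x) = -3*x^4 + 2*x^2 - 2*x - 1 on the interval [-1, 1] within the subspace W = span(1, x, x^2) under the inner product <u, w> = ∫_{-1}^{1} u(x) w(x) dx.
g(x) = -4*x^2/7 - 2*x - 26/35

The best approximation g ∈ W is the orthogonal projection of f onto W. Writing g = a_0 + a_1 x + a_2 x^2, the coefficients solve the normal equations G · a = b where
  G_{ij} = <φ_i, φ_j> and b_i = <f, φ_i>, with φ_0 = 1, φ_1 = x, φ_2 = x^2.
G =
  [2, 0, 2/3]
  [0, 2/3, 0]
  [2/3, 0, 2/5],
b = (-28/15, -4/3, -76/105).
Solving gives a_0 = -26/35, a_1 = -2, a_2 = -4/7, so
  g(x) = -4*x^2/7 - 2*x - 26/35.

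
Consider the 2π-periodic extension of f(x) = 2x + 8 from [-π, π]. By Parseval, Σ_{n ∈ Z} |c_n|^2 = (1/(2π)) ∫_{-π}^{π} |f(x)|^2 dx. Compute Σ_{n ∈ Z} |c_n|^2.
Σ |c_n|^2 = 4π^2/3 + 64

Expand and integrate term by term over [-π, π]:
  ∫ (2x)^2 dx = 4·(2π^3/3); ∫ 2·2·(8)·x dx = 0 (odd integrand); ∫ 8^2 dx = 64·2π.
So (1/(2π)) ∫_{-π}^{π} (2x + 8)^2 dx = 4π^2/3 + 64 = 4π^2/3 + 64.
Parseval ⇒ Σ |c_n|^2 = 4π^2/3 + 64.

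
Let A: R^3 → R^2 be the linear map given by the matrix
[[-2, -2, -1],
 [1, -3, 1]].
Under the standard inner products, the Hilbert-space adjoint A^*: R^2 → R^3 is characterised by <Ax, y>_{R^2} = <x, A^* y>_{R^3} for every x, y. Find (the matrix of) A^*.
A^* = A^T =
[[-2, 1],
 [-2, -3],
 [-1, 1]]

For real matrices with standard dot products, the defining identity <Ax, y> = <x, A^* y> gives (Ax)^T y = x^T (A^*) y, i.e. x^T A^T y = x^T (A^*) y. Since this holds for all x, y, we must have A^* = A^T. Therefore
A^* =
[[-2, 1],
 [-2, -3],
 [-1, 1]].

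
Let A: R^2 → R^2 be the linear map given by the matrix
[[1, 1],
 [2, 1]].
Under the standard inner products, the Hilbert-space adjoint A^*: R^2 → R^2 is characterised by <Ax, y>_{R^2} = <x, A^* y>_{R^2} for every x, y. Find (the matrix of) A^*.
A^* = A^T =
[[1, 2],
 [1, 1]]

For real matrices with standard dot products, the defining identity <Ax, y> = <x, A^* y> gives (Ax)^T y = x^T (A^*) y, i.e. x^T A^T y = x^T (A^*) y. Since this holds for all x, y, we must have A^* = A^T. Therefore
A^* =
[[1, 2],
 [1, 1]].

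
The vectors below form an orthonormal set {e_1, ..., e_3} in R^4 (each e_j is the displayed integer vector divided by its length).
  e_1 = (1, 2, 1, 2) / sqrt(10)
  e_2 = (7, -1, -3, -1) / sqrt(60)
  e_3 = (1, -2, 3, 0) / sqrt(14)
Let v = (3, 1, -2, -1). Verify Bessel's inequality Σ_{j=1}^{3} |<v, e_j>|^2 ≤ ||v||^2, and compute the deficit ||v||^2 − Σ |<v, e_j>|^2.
Σ |<v, e_j>|^2 = 393/28; ||v||^2 = 15; deficit = 27/28

Write each e_j = u_j / sqrt(<u_j, u_j>) where u_j is the displayed integer vector. Then <v, e_j> = <v, u_j> / sqrt(<u_j, u_j>), so |<v, e_j>|^2 = <v, u_j>^2 / <u_j, u_j>.
Coefficients: <v, e_1> = 1/sqrt(10), <v, e_2> = 27/sqrt(60), <v, e_3> = -5/sqrt(14).
Square and sum: Σ |<v, e_j>|^2 = 393/28.
Compute ||v||^2 = v·v = 15.
Deficit = 15 − 393/28 = 27/28 ≥ 0, confirming Bessel's inequality. (The deficit equals ||v − Σ <v,e_j> e_j||^2, the squared distance from v to span{e_j}.)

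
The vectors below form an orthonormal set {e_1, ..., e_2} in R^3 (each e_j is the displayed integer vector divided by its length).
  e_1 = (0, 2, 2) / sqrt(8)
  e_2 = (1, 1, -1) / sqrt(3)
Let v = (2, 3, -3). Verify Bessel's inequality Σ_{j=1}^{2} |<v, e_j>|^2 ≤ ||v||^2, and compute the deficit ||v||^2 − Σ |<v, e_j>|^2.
Σ |<v, e_j>|^2 = 64/3; ||v||^2 = 22; deficit = 2/3

Write each e_j = u_j / sqrt(<u_j, u_j>) where u_j is the displayed integer vector. Then <v, e_j> = <v, u_j> / sqrt(<u_j, u_j>), so |<v, e_j>|^2 = <v, u_j>^2 / <u_j, u_j>.
Coefficients: <v, e_1> = 0/sqrt(8), <v, e_2> = 8/sqrt(3).
Square and sum: Σ |<v, e_j>|^2 = 64/3.
Compute ||v||^2 = v·v = 22.
Deficit = 22 − 64/3 = 2/3 ≥ 0, confirming Bessel's inequality. (The deficit equals ||v − Σ <v,e_j> e_j||^2, the squared distance from v to span{e_j}.)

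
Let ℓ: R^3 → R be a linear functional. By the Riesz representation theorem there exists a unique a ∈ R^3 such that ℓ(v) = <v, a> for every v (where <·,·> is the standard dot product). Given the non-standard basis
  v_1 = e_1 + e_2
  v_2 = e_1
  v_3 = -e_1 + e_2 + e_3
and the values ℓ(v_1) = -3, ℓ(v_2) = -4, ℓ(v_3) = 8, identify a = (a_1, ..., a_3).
a = (-4, 1, 3)

Write a = (a_1, ..., a_3) in the standard basis. For each basis vector v_i, ℓ(v_i) = <v_i, a> is a linear equation in the a_j's. Collect the n equations into a matrix system V a = ℓ, where row i of V is v_i (expressed in the standard basis). Since V is invertible (lower-triangular with 1s on the diagonal, up to permutation), solve by back-substitution:
  V =
[[1, 1, 0],
 [1, 0, 0],
 [-1, 1, 1]]
  V a = (-3, -4, 8)
Solving gives a = (-4, 1, 3).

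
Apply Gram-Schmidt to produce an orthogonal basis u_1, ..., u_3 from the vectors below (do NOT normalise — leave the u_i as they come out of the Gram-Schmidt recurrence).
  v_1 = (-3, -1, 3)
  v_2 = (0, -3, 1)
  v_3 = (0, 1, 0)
Orthogonal basis:
  u_1 = (-3, -1, 3)
  u_2 = (18/19, -51/19, 1/19)
  u_3 = (12/77, 9/154, 27/154)

Apply the Gram-Schmidt recurrence
  u_1 = v_1
  u_i = v_i − Σ_{j<i} ((v_i · u_j) / (u_j · u_j)) · u_j.

Step by step this gives:
  u_1 = (-3, -1, 3)
  u_2 = (18/19, -51/19, 1/19)
  u_3 = (12/77, 9/154, 27/154)

Orthogonality check:
  u_2 · u_1 = 0 (should be 0)
  u_3 · u_1 = 0 (should be 0)
  u_3 · u_2 = 0 (should be 0)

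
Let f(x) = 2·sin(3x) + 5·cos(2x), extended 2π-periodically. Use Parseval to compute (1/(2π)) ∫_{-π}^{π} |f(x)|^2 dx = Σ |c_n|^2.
Σ |c_n|^2 = 29/2

Expand |f|^2 and use orthogonality of {sin(nx), cos(mx)} on [-π, π]:
  ∫_{-π}^{π} sin(nx)^2 dx = π, ∫ cos(mx)^2 dx = π, and cross terms integrate to 0.
So ∫_{-π}^{π} f(x)^2 dx = 2^2 · π + 5^2 · π = (4 + 25)π.
Divide by 2π: (4 + 25)/2 = 29/2.
By Parseval, this equals Σ |c_n|^2.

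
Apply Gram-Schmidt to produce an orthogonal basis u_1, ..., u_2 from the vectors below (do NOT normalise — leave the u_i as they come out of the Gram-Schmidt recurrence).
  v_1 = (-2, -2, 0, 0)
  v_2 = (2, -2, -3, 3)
Orthogonal basis:
  u_1 = (-2, -2, 0, 0)
  u_2 = (2, -2, -3, 3)

Apply the Gram-Schmidt recurrence
  u_1 = v_1
  u_i = v_i − Σ_{j<i} ((v_i · u_j) / (u_j · u_j)) · u_j.

Step by step this gives:
  u_1 = (-2, -2, 0, 0)
  u_2 = (2, -2, -3, 3)

Orthogonality check:
  u_2 · u_1 = 0 (should be 0)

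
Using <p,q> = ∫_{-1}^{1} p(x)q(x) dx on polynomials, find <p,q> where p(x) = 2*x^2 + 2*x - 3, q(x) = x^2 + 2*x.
<p,q> = 22/15

Expand the product: p(x)·q(x) = 2*x^4 + 6*x^3 + x^2 - 6*x.
∫_{-1}^{1} of each monomial x^k gives [2/(k+1) if k even, 0 if k odd]. Integrating term-by-term (or equivalently evaluating the antiderivative F(x) = 2*x^5/5 + 3*x^4/2 + x^3/3 - 3*x^2 at the endpoints):
  F(1) − F(−1) = -23/30 − (-67/30) = 22/15.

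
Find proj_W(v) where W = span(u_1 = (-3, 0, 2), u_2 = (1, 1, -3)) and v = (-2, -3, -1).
proj_W(v) = (-34/31, 5/31, 11/31)

Set up U = [u_1 | ... | u_2] ∈ R^(3×2). The projector onto W = col(U) is P = U (U^T U)^(-1) U^T.
Compute U^T U =
  [13, -9]
  [-9, 11],
and U^T v = (4, -2).
Solve U^T U · c = U^T v for the coefficients: c = (13/31, 5/31). The projection is proj_W(v) = U c.
Check: (v - proj_W(v)) · u_1 = 0  (should be 0).
Check: (v - proj_W(v)) · u_2 = 0  (should be 0).
Result: proj_W(v) = (-34/31, 5/31, 11/31).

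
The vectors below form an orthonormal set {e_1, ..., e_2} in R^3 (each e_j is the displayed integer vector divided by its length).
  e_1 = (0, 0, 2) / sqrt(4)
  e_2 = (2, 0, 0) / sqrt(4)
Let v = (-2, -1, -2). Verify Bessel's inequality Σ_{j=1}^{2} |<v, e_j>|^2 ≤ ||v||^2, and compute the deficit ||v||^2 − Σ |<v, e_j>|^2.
Σ |<v, e_j>|^2 = 8; ||v||^2 = 9; deficit = 1

Write each e_j = u_j / sqrt(<u_j, u_j>) where u_j is the displayed integer vector. Then <v, e_j> = <v, u_j> / sqrt(<u_j, u_j>), so |<v, e_j>|^2 = <v, u_j>^2 / <u_j, u_j>.
Coefficients: <v, e_1> = -4/sqrt(4), <v, e_2> = -4/sqrt(4).
Square and sum: Σ |<v, e_j>|^2 = 8.
Compute ||v||^2 = v·v = 9.
Deficit = 9 − 8 = 1 ≥ 0, confirming Bessel's inequality. (The deficit equals ||v − Σ <v,e_j> e_j||^2, the squared distance from v to span{e_j}.)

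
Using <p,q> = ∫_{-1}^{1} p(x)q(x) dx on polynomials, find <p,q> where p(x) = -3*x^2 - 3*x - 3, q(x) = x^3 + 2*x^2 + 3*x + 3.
<p,q> = -188/5

Expand the product: p(x)·q(x) = -3*x^5 - 9*x^4 - 18*x^3 - 24*x^2 - 18*x - 9.
∫_{-1}^{1} of each monomial x^k gives [2/(k+1) if k even, 0 if k odd]. Integrating term-by-term (or equivalently evaluating the antiderivative F(x) = -x^6/2 - 9*x^5/5 - 9*x^4/2 - 8*x^3 - 9*x^2 - 9*x at the endpoints):
  F(1) − F(−1) = -164/5 − (24/5) = -188/5.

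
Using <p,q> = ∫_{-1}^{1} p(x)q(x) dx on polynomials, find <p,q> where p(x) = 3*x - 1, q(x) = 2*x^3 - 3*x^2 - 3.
<p,q> = 52/5

Expand the product: p(x)·q(x) = 6*x^4 - 11*x^3 + 3*x^2 - 9*x + 3.
∫_{-1}^{1} of each monomial x^k gives [2/(k+1) if k even, 0 if k odd]. Integrating term-by-term (or equivalently evaluating the antiderivative F(x) = 6*x^5/5 - 11*x^4/4 + x^3 - 9*x^2/2 + 3*x at the endpoints):
  F(1) − F(−1) = -41/20 − (-249/20) = 52/5.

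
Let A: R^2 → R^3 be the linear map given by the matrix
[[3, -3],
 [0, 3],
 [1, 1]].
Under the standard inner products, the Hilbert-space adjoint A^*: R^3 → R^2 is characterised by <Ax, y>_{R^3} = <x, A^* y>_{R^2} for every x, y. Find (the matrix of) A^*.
A^* = A^T =
[[3, 0, 1],
 [-3, 3, 1]]

For real matrices with standard dot products, the defining identity <Ax, y> = <x, A^* y> gives (Ax)^T y = x^T (A^*) y, i.e. x^T A^T y = x^T (A^*) y. Since this holds for all x, y, we must have A^* = A^T. Therefore
A^* =
[[3, 0, 1],
 [-3, 3, 1]].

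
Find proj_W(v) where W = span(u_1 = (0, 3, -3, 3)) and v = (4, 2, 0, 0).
proj_W(v) = (0, 2/3, -2/3, 2/3)

Set up U = [u_1 | ... | u_1] ∈ R^(4×1). The projector onto W = col(U) is P = U (U^T U)^(-1) U^T.
Compute U^T U =
  [27],
and U^T v = (6).
Solve U^T U · c = U^T v for the coefficients: c = (2/9). The projection is proj_W(v) = U c.
Check: (v - proj_W(v)) · u_1 = 0  (should be 0).
Result: proj_W(v) = (0, 2/3, -2/3, 2/3).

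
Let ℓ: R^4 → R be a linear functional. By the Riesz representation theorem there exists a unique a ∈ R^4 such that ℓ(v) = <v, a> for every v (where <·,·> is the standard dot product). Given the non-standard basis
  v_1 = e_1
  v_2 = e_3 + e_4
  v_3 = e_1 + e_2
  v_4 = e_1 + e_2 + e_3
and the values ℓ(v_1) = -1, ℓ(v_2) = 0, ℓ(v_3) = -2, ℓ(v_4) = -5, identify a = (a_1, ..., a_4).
a = (-1, -1, -3, 3)

Write a = (a_1, ..., a_4) in the standard basis. For each basis vector v_i, ℓ(v_i) = <v_i, a> is a linear equation in the a_j's. Collect the n equations into a matrix system V a = ℓ, where row i of V is v_i (expressed in the standard basis). Since V is invertible (lower-triangular with 1s on the diagonal, up to permutation), solve by back-substitution:
  V =
[[1, 0, 0, 0],
 [0, 0, 1, 1],
 [1, 1, 0, 0],
 [1, 1, 1, 0]]
  V a = (-1, 0, -2, -5)
Solving gives a = (-1, -1, -3, 3).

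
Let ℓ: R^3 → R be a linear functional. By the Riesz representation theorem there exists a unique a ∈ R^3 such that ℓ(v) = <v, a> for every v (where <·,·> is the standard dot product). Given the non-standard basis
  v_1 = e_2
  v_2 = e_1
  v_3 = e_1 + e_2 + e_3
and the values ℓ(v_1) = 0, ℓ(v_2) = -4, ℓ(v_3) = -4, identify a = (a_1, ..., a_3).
a = (-4, 0, 0)

Write a = (a_1, ..., a_3) in the standard basis. For each basis vector v_i, ℓ(v_i) = <v_i, a> is a linear equation in the a_j's. Collect the n equations into a matrix system V a = ℓ, where row i of V is v_i (expressed in the standard basis). Since V is invertible (lower-triangular with 1s on the diagonal, up to permutation), solve by back-substitution:
  V =
[[0, 1, 0],
 [1, 0, 0],
 [1, 1, 1]]
  V a = (0, -4, -4)
Solving gives a = (-4, 0, 0).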